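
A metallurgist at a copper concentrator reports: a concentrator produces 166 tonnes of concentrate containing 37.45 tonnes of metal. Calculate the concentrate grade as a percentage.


Grade = (metal in concentrate / concentrate mass) * 100
= (37.45 / 166) * 100
= 0.2256024096 * 100
= 22.5602%

22.5602%


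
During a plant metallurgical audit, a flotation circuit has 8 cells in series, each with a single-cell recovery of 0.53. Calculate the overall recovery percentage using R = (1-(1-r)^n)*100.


Complement of single-cell recovery:
1 - r = 1 - 0.53 = 0.47
Raise to power n:
(1 - r)^8 = 0.47^8 = 0.002381128666
Overall recovery:
R = (1 - 0.002381128666) * 100
= 99.7619%

99.7619%


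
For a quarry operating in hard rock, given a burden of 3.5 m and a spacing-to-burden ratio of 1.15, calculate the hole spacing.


4.025 m

Spacing = burden * ratio
= 3.5 * 1.15
= 4.025 m


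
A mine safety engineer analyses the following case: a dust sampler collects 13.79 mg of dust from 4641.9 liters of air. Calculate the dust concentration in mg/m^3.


Convert liters to m^3: 1 m^3 = 1000 L
Concentration = mass / volume * 1000
= 13.79 / 4641.9 * 1000
= 0.002970766281 * 1000
= 2.9708 mg/m^3

2.9708 mg/m^3


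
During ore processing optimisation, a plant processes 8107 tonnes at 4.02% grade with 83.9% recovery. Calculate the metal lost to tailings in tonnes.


Total metal in feed:
= 8107 * 4.02 / 100 = 325.9014 tonnes
Metal recovered:
= 325.9014 * 83.9 / 100 = 273.4312746 tonnes
Metal lost to tailings:
= 325.9014 - 273.4312746
= 52.4701 tonnes

52.4701 tonnes


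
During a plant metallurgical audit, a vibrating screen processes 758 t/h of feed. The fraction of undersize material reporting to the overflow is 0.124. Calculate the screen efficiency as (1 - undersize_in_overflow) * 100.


87.6%

Screen efficiency = (1 - fraction of undersize in overflow) * 100
= (1 - 0.124) * 100
= 0.876 * 100
= 87.6%


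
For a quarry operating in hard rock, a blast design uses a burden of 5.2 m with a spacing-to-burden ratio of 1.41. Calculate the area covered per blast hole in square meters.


First, find the spacing:
Spacing = burden * ratio = 5.2 * 1.41
= 7.332 m
Then, calculate the area:
Area = burden * spacing = 5.2 * 7.332
= 38.1264 m^2

38.1264 m^2


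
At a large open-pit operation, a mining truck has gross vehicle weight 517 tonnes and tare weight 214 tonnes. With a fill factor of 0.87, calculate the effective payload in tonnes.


263.61 tonnes

Maximum payload = gross - tare
= 517 - 214 = 303 tonnes
Effective payload = max payload * fill factor
= 303 * 0.87
= 263.61 tonnes


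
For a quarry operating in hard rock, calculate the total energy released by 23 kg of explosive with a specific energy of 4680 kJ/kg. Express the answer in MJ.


Energy = mass * specific_energy / 1000
= 23 * 4680 / 1000
= 107640 / 1000
= 107.64 MJ

107.64 MJ


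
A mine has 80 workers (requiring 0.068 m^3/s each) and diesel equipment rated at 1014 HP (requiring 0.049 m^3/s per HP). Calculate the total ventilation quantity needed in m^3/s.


55.126 m^3/s

Airflow for workers:
Q_people = 80 * 0.068 = 5.44 m^3/s
Airflow for diesel equipment:
Q_diesel = 1014 * 0.049 = 49.686 m^3/s
Total ventilation:
Q_total = 5.44 + 49.686
= 55.126 m^3/s


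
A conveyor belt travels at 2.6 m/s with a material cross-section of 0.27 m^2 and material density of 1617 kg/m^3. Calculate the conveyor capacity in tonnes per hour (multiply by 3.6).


Volumetric flow = speed * area
= 2.6 * 0.27 = 0.702 m^3/s
Mass flow = volumetric * density
= 0.702 * 1617 = 1135.134 kg/s
Convert to t/h: multiply by 3.6
Capacity = 1135.134 * 3.6
= 4086.4824 t/h

4086.4824 t/h


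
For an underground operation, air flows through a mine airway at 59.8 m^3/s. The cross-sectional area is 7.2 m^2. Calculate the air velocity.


8.3056 m/s

Velocity = flow rate / cross-sectional area
= 59.8 / 7.2
= 8.3056 m/s


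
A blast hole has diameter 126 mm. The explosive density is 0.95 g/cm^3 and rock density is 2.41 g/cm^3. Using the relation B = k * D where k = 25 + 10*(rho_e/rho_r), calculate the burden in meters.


3.6467 m

First, compute k:
rho_e / rho_r = 0.95 / 2.41 = 0.3941908714
k = 25 + 10 * 0.3941908714 = 28.94190871
Then, compute burden:
B = k * D / 1000 = 28.94190871 * 126 / 1000
= 3646.680498 / 1000
= 3.6467 m


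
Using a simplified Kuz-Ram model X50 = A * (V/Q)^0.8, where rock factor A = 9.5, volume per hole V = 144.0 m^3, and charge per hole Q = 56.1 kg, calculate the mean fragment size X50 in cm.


20.195 cm

Compute V/Q:
V/Q = 144.0 / 56.1 = 2.56684492
Raise to the power 0.8:
(V/Q)^0.8 = 2.56684492^0.8 = 2.125786794
Multiply by A:
X50 = 9.5 * 2.125786794
= 20.195 cm


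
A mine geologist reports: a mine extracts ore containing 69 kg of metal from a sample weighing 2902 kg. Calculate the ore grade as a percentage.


2.3777%

Ore grade = (metal mass / ore mass) * 100
= (69 / 2902) * 100
= 0.02377670572 * 100
= 2.3777%


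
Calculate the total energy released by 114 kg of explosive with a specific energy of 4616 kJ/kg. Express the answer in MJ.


526.224 MJ

Energy = mass * specific_energy / 1000
= 114 * 4616 / 1000
= 526224 / 1000
= 526.224 MJ


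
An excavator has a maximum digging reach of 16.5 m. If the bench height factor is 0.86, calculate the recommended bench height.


Bench height = reach * factor
= 16.5 * 0.86
= 14.19 m

14.19 m


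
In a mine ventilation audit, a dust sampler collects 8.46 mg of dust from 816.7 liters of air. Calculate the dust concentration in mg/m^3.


10.3588 mg/m^3

Convert liters to m^3: 1 m^3 = 1000 L
Concentration = mass / volume * 1000
= 8.46 / 816.7 * 1000
= 0.01035876087 * 1000
= 10.3588 mg/m^3


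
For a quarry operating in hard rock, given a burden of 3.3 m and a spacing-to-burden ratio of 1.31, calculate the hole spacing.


Spacing = burden * ratio
= 3.3 * 1.31
= 4.323 m

4.323 m


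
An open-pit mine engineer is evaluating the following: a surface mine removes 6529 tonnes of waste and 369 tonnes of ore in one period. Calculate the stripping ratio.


Stripping ratio = waste tonnage / ore tonnage
= 6529 / 369
= 17.6938

17.6938


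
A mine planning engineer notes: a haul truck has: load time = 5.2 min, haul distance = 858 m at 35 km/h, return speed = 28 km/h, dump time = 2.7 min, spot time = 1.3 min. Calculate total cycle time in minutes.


12.5094 min

Convert haul speed to m/min: 35 * 1000/60 = 583.3333333 m/min
Haul time = 858 / 583.3333333 = 1.470857143 min
Convert return speed to m/min: 28 * 1000/60 = 466.6666667 m/min
Return time = 858 / 466.6666667 = 1.838571429 min
Total cycle time:
= 5.2 + 1.470857143 + 2.7 + 1.838571429 + 1.3
= 12.5094 min


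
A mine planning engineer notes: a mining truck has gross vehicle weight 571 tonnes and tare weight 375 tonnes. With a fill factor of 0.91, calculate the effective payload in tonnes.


178.36 tonnes

Maximum payload = gross - tare
= 571 - 375 = 196 tonnes
Effective payload = max payload * fill factor
= 196 * 0.91
= 178.36 tonnes


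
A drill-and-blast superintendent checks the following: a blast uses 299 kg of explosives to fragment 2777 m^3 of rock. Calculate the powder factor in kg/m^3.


0.1077 kg/m^3

Powder factor = explosive mass / rock volume
= 299 / 2777
= 0.1077 kg/m^3


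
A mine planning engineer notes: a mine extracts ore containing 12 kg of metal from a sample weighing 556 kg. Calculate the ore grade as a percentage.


2.1583%

Ore grade = (metal mass / ore mass) * 100
= (12 / 556) * 100
= 0.02158273381 * 100
= 2.1583%


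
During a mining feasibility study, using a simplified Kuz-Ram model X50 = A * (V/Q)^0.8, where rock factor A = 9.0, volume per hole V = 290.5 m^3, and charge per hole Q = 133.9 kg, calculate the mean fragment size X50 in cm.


16.7238 cm

Compute V/Q:
V/Q = 290.5 / 133.9 = 2.1695295
Raise to the power 0.8:
(V/Q)^0.8 = 2.1695295^0.8 = 1.858199966
Multiply by A:
X50 = 9.0 * 1.858199966
= 16.7238 cm


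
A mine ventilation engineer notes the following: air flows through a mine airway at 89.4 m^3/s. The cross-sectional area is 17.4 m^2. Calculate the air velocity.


5.1379 m/s

Velocity = flow rate / cross-sectional area
= 89.4 / 17.4
= 5.1379 m/s


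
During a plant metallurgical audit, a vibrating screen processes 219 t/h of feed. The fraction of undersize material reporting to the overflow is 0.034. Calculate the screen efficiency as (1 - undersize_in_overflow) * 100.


96.6%

Screen efficiency = (1 - fraction of undersize in overflow) * 100
= (1 - 0.034) * 100
= 0.966 * 100
= 96.6%


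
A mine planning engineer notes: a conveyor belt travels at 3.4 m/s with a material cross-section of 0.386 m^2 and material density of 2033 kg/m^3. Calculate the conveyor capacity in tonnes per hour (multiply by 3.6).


9605.1931 t/h

Volumetric flow = speed * area
= 3.4 * 0.386 = 1.3124 m^3/s
Mass flow = volumetric * density
= 1.3124 * 2033 = 2668.1092 kg/s
Convert to t/h: multiply by 3.6
Capacity = 2668.1092 * 3.6
= 9605.1931 t/h


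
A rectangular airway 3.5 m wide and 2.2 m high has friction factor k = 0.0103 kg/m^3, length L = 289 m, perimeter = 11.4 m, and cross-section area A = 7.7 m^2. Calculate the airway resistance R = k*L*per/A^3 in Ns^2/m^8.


0.0743 Ns^2/m^8

Compute the numerator:
k * L * per = 0.0103 * 289 * 11.4
= 33.93438
Compute the denominator:
A^3 = 7.7^3 = 456.533
Resistance:
R = 33.93438 / 456.533
= 0.0743 Ns^2/m^8


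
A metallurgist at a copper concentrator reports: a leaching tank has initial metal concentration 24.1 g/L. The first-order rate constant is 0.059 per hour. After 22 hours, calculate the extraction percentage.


72.6923%

Compute the exponent:
-k * t = -0.059 * 22 = -1.298
Remaining concentration:
C = 24.1 * exp(-1.298)
= 24.1 * 0.273077402
= 6.581165389 g/L
Extracted = 24.1 - 6.581165389 = 17.51883461 g/L
Extraction % = 17.51883461 / 24.1 * 100
= 72.6923%


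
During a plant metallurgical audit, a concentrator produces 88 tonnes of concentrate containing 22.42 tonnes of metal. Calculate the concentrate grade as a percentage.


25.4773%

Grade = (metal in concentrate / concentrate mass) * 100
= (22.42 / 88) * 100
= 0.2547727273 * 100
= 25.4773%


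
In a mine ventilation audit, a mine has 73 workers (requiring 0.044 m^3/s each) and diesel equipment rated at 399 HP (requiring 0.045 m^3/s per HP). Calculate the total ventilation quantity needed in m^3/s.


21.167 m^3/s

Airflow for workers:
Q_people = 73 * 0.044 = 3.212 m^3/s
Airflow for diesel equipment:
Q_diesel = 399 * 0.045 = 17.955 m^3/s
Total ventilation:
Q_total = 3.212 + 17.955
= 21.167 m^3/s


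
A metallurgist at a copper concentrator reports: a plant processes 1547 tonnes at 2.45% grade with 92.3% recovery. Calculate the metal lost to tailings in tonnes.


2.9184 tonnes

Total metal in feed:
= 1547 * 2.45 / 100 = 37.9015 tonnes
Metal recovered:
= 37.9015 * 92.3 / 100 = 34.9830845 tonnes
Metal lost to tailings:
= 37.9015 - 34.9830845
= 2.9184 tonnes


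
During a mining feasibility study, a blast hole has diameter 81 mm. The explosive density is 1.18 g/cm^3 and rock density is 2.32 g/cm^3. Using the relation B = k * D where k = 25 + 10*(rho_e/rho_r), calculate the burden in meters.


First, compute k:
rho_e / rho_r = 1.18 / 2.32 = 0.5086206897
k = 25 + 10 * 0.5086206897 = 30.0862069
Then, compute burden:
B = k * D / 1000 = 30.0862069 * 81 / 1000
= 2436.982759 / 1000
= 2.437 m

2.437 m


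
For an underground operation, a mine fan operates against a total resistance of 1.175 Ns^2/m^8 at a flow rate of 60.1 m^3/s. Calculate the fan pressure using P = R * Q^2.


Compute Q^2:
Q^2 = 60.1^2 = 3612.01
Compute pressure:
P = R * Q^2 = 1.175 * 3612.01
= 4244.1118 Pa

4244.1118 Pa


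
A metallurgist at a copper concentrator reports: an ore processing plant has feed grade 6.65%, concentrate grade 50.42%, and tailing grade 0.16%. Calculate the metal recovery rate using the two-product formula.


Using the two-product formula:
R = 100 * c * (f - t) / (f * (c - t))
Numerator = 100 * 50.42 * (6.65 - 0.16)
= 100 * 50.42 * 6.49
= 32722.58
Denominator = 6.65 * (50.42 - 0.16)
= 6.65 * 50.26
= 334.229
R = 32722.58 / 334.229
= 97.9047%

97.9047%


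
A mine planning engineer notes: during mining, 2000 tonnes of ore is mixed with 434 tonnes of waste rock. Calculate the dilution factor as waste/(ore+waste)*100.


Total material = ore + waste
= 2000 + 434 = 2434 tonnes
Dilution = waste / total * 100
= 434 / 2434 * 100
= 0.1783073131 * 100
= 17.8307%

17.8307%


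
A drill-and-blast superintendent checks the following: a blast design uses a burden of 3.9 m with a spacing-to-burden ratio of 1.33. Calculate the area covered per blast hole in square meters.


First, find the spacing:
Spacing = burden * ratio = 3.9 * 1.33
= 5.187 m
Then, calculate the area:
Area = burden * spacing = 3.9 * 5.187
= 20.2293 m^2

20.2293 m^2


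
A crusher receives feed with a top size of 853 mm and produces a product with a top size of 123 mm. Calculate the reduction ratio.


6.935

Reduction ratio = feed size / product size
= 853 / 123
= 6.935


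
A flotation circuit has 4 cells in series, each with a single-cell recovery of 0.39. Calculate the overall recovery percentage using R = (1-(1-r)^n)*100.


Complement of single-cell recovery:
1 - r = 1 - 0.39 = 0.61
Raise to power n:
(1 - r)^4 = 0.61^4 = 0.13845841
Overall recovery:
R = (1 - 0.13845841) * 100
= 86.1542%

86.1542%


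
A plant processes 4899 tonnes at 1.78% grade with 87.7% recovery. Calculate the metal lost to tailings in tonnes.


Total metal in feed:
= 4899 * 1.78 / 100 = 87.2022 tonnes
Metal recovered:
= 87.2022 * 87.7 / 100 = 76.4763294 tonnes
Metal lost to tailings:
= 87.2022 - 76.4763294
= 10.7259 tonnes

10.7259 tonnes


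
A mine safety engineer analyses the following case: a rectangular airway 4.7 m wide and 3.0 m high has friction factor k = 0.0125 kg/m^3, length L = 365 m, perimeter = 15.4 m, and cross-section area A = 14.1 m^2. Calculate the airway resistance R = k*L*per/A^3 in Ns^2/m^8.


0.0251 Ns^2/m^8

Compute the numerator:
k * L * per = 0.0125 * 365 * 15.4
= 70.2625
Compute the denominator:
A^3 = 14.1^3 = 2803.221
Resistance:
R = 70.2625 / 2803.221
= 0.0251 Ns^2/m^8


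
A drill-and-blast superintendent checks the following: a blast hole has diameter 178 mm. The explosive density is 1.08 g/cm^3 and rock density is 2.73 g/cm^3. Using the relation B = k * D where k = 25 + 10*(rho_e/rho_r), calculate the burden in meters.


First, compute k:
rho_e / rho_r = 1.08 / 2.73 = 0.3956043956
k = 25 + 10 * 0.3956043956 = 28.95604396
Then, compute burden:
B = k * D / 1000 = 28.95604396 * 178 / 1000
= 5154.175824 / 1000
= 5.1542 m

5.1542 m


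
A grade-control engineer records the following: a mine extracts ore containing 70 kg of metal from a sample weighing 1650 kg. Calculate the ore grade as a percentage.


Ore grade = (metal mass / ore mass) * 100
= (70 / 1650) * 100
= 0.04242424242 * 100
= 4.2424%

4.2424%


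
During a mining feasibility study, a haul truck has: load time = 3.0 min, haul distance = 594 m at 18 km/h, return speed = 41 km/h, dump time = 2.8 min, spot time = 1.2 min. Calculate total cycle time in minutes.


Convert haul speed to m/min: 18 * 1000/60 = 300 m/min
Haul time = 594 / 300 = 1.98 min
Convert return speed to m/min: 41 * 1000/60 = 683.3333333 m/min
Return time = 594 / 683.3333333 = 0.8692682927 min
Total cycle time:
= 3.0 + 1.98 + 2.8 + 0.8692682927 + 1.2
= 9.8493 min

9.8493 min


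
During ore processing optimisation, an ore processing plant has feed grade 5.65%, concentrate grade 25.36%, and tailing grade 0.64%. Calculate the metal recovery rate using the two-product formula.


Using the two-product formula:
R = 100 * c * (f - t) / (f * (c - t))
Numerator = 100 * 25.36 * (5.65 - 0.64)
= 100 * 25.36 * 5.01
= 12705.36
Denominator = 5.65 * (25.36 - 0.64)
= 5.65 * 24.72
= 139.668
R = 12705.36 / 139.668
= 90.9683%

90.9683%


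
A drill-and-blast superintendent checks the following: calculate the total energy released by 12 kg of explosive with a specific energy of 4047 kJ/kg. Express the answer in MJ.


48.564 MJ

Energy = mass * specific_energy / 1000
= 12 * 4047 / 1000
= 48564 / 1000
= 48.564 MJ


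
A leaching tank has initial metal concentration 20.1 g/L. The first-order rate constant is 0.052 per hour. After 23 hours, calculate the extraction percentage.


Compute the exponent:
-k * t = -0.052 * 23 = -1.196
Remaining concentration:
C = 20.1 * exp(-1.196)
= 20.1 * 0.3024014015
= 6.078268171 g/L
Extracted = 20.1 - 6.078268171 = 14.02173183 g/L
Extraction % = 14.02173183 / 20.1 * 100
= 69.7599%

69.7599%


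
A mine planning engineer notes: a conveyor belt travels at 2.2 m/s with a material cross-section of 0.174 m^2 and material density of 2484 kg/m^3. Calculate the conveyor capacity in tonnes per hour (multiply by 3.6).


3423.1507 t/h

Volumetric flow = speed * area
= 2.2 * 0.174 = 0.3828 m^3/s
Mass flow = volumetric * density
= 0.3828 * 2484 = 950.8752 kg/s
Convert to t/h: multiply by 3.6
Capacity = 950.8752 * 3.6
= 3423.1507 t/h


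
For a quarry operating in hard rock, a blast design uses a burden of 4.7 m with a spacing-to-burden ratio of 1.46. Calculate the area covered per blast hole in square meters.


First, find the spacing:
Spacing = burden * ratio = 4.7 * 1.46
= 6.862 m
Then, calculate the area:
Area = burden * spacing = 4.7 * 6.862
= 32.2514 m^2

32.2514 m^2


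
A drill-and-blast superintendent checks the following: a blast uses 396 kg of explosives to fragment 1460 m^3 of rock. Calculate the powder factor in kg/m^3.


Powder factor = explosive mass / rock volume
= 396 / 1460
= 0.2712 kg/m^3

0.2712 kg/m^3


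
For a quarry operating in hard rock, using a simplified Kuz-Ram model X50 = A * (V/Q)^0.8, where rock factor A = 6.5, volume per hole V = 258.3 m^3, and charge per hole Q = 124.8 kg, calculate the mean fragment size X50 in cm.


Compute V/Q:
V/Q = 258.3 / 124.8 = 2.069711538
Raise to the power 0.8:
(V/Q)^0.8 = 2.069711538^0.8 = 1.789484152
Multiply by A:
X50 = 6.5 * 1.789484152
= 11.6316 cm

11.6316 cm


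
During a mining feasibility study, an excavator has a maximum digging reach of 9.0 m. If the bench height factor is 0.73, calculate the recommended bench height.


Bench height = reach * factor
= 9.0 * 0.73
= 6.57 m

6.57 m


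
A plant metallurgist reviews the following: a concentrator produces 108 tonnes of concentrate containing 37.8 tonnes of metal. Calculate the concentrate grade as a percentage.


Grade = (metal in concentrate / concentrate mass) * 100
= (37.8 / 108) * 100
= 0.35 * 100
= 35.0%

35.0%


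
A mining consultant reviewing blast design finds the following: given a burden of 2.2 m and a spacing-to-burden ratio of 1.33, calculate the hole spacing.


Spacing = burden * ratio
= 2.2 * 1.33
= 2.926 m

2.926 m


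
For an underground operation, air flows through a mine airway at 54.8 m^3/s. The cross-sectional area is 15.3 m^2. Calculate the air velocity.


3.5817 m/s

Velocity = flow rate / cross-sectional area
= 54.8 / 15.3
= 3.5817 m/s


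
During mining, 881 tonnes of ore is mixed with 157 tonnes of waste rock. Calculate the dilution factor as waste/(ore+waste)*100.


15.1252%

Total material = ore + waste
= 881 + 157 = 1038 tonnes
Dilution = waste / total * 100
= 157 / 1038 * 100
= 0.1512524085 * 100
= 15.1252%


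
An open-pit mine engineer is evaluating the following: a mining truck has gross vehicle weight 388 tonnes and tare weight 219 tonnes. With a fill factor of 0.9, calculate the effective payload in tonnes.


Maximum payload = gross - tare
= 388 - 219 = 169 tonnes
Effective payload = max payload * fill factor
= 169 * 0.9
= 152.1 tonnes

152.1 tonnes


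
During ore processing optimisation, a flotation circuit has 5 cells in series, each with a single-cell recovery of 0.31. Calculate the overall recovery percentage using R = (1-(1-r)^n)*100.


84.3597%

Complement of single-cell recovery:
1 - r = 1 - 0.31 = 0.69
Raise to power n:
(1 - r)^5 = 0.69^5 = 0.1564031349
Overall recovery:
R = (1 - 0.1564031349) * 100
= 84.3597%


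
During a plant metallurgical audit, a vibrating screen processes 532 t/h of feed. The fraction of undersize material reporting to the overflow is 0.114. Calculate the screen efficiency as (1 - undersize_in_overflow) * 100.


88.6%

Screen efficiency = (1 - fraction of undersize in overflow) * 100
= (1 - 0.114) * 100
= 0.886 * 100
= 88.6%


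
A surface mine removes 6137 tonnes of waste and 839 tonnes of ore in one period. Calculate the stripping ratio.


Stripping ratio = waste tonnage / ore tonnage
= 6137 / 839
= 7.3147

7.3147


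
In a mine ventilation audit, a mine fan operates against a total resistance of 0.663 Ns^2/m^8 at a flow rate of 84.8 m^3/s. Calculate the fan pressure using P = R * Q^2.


Compute Q^2:
Q^2 = 84.8^2 = 7191.04
Compute pressure:
P = R * Q^2 = 0.663 * 7191.04
= 4767.6595 Pa

4767.6595 Pa


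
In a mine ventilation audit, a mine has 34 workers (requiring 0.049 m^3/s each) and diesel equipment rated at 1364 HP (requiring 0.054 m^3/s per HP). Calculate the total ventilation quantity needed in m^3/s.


Airflow for workers:
Q_people = 34 * 0.049 = 1.666 m^3/s
Airflow for diesel equipment:
Q_diesel = 1364 * 0.054 = 73.656 m^3/s
Total ventilation:
Q_total = 1.666 + 73.656
= 75.322 m^3/s

75.322 m^3/s


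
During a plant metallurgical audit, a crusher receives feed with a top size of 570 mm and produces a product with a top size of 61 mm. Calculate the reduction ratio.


Reduction ratio = feed size / product size
= 570 / 61
= 9.3443

9.3443


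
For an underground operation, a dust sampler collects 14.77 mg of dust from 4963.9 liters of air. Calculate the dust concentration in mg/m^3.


Convert liters to m^3: 1 m^3 = 1000 L
Concentration = mass / volume * 1000
= 14.77 / 4963.9 * 1000
= 0.002975482987 * 1000
= 2.9755 mg/m^3

2.9755 mg/m^3


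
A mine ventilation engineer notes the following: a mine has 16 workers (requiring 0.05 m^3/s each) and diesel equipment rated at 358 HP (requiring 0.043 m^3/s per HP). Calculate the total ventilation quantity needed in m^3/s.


16.194 m^3/s

Airflow for workers:
Q_people = 16 * 0.05 = 0.8 m^3/s
Airflow for diesel equipment:
Q_diesel = 358 * 0.043 = 15.394 m^3/s
Total ventilation:
Q_total = 0.8 + 15.394
= 16.194 m^3/s


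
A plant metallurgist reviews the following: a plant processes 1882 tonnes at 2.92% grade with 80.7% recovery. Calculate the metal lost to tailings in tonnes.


10.6062 tonnes

Total metal in feed:
= 1882 * 2.92 / 100 = 54.9544 tonnes
Metal recovered:
= 54.9544 * 80.7 / 100 = 44.3482008 tonnes
Metal lost to tailings:
= 54.9544 - 44.3482008
= 10.6062 tonnes


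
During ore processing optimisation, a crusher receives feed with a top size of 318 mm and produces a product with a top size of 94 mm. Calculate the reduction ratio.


Reduction ratio = feed size / product size
= 318 / 94
= 3.383

3.383


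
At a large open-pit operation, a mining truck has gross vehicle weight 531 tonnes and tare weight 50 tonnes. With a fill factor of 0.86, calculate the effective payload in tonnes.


413.66 tonnes

Maximum payload = gross - tare
= 531 - 50 = 481 tonnes
Effective payload = max payload * fill factor
= 481 * 0.86
= 413.66 tonnes


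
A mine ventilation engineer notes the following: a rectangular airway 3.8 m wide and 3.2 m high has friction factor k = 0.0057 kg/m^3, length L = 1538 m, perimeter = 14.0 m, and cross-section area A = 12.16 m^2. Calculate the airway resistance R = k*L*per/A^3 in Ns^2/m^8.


0.0683 Ns^2/m^8

Compute the numerator:
k * L * per = 0.0057 * 1538 * 14.0
= 122.7324
Compute the denominator:
A^3 = 12.16^3 = 1798.045696
Resistance:
R = 122.7324 / 1798.045696
= 0.0683 Ns^2/m^8


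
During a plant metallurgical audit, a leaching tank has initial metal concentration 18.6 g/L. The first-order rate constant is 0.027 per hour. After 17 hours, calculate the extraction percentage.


Compute the exponent:
-k * t = -0.027 * 17 = -0.459
Remaining concentration:
C = 18.6 * exp(-0.459)
= 18.6 * 0.6319152449
= 11.75362356 g/L
Extracted = 18.6 - 11.75362356 = 6.846376445 g/L
Extraction % = 6.846376445 / 18.6 * 100
= 36.8085%

36.8085%


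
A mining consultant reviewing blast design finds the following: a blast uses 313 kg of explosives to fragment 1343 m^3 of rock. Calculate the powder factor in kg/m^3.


Powder factor = explosive mass / rock volume
= 313 / 1343
= 0.2331 kg/m^3

0.2331 kg/m^3


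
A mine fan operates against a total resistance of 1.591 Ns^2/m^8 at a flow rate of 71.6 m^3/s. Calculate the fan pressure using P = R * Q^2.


8156.357 Pa

Compute Q^2:
Q^2 = 71.6^2 = 5126.56
Compute pressure:
P = R * Q^2 = 1.591 * 5126.56
= 8156.357 Pa


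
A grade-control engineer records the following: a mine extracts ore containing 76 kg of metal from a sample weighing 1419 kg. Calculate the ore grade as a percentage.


Ore grade = (metal mass / ore mass) * 100
= (76 / 1419) * 100
= 0.05355884426 * 100
= 5.3559%

5.3559%


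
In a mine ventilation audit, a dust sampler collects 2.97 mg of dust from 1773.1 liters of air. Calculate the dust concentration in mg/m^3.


Convert liters to m^3: 1 m^3 = 1000 L
Concentration = mass / volume * 1000
= 2.97 / 1773.1 * 1000
= 0.001675032429 * 1000
= 1.675 mg/m^3

1.675 mg/m^3


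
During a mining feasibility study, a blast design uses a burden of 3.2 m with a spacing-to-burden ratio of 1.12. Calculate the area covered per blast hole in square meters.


First, find the spacing:
Spacing = burden * ratio = 3.2 * 1.12
= 3.584 m
Then, calculate the area:
Area = burden * spacing = 3.2 * 3.584
= 11.4688 m^2

11.4688 m^2


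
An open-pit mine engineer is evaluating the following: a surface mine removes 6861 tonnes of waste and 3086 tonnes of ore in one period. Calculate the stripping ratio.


2.2233

Stripping ratio = waste tonnage / ore tonnage
= 6861 / 3086
= 2.2233


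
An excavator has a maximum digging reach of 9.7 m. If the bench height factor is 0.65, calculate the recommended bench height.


Bench height = reach * factor
= 9.7 * 0.65
= 6.305 m

6.305 m


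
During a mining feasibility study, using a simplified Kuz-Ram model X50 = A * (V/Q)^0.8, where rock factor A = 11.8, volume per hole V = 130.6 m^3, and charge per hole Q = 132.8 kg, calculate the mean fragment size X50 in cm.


Compute V/Q:
V/Q = 130.6 / 132.8 = 0.9834337349
Raise to the power 0.8:
(V/Q)^0.8 = 0.9834337349^0.8 = 0.9867248858
Multiply by A:
X50 = 11.8 * 0.9867248858
= 11.6434 cm

11.6434 cm


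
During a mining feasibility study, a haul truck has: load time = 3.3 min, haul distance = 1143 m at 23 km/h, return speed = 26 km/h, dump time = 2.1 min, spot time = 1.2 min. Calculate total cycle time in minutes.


12.2194 min

Convert haul speed to m/min: 23 * 1000/60 = 383.3333333 m/min
Haul time = 1143 / 383.3333333 = 2.98173913 min
Convert return speed to m/min: 26 * 1000/60 = 433.3333333 m/min
Return time = 1143 / 433.3333333 = 2.637692308 min
Total cycle time:
= 3.3 + 2.98173913 + 2.1 + 2.637692308 + 1.2
= 12.2194 min


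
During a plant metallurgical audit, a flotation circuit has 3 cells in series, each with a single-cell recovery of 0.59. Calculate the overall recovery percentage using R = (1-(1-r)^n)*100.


Complement of single-cell recovery:
1 - r = 1 - 0.59 = 0.41
Raise to power n:
(1 - r)^3 = 0.41^3 = 0.068921
Overall recovery:
R = (1 - 0.068921) * 100
= 93.1079%

93.1079%


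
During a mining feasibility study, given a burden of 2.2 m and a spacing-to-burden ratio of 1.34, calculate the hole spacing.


2.948 m

Spacing = burden * ratio
= 2.2 * 1.34
= 2.948 m


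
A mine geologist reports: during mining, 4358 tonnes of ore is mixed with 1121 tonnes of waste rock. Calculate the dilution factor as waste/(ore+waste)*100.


Total material = ore + waste
= 4358 + 1121 = 5479 tonnes
Dilution = waste / total * 100
= 1121 / 5479 * 100
= 0.2045993794 * 100
= 20.4599%

20.4599%


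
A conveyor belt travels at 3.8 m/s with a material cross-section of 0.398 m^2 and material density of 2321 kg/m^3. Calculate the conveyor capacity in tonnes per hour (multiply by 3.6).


Volumetric flow = speed * area
= 3.8 * 0.398 = 1.5124 m^3/s
Mass flow = volumetric * density
= 1.5124 * 2321 = 3510.2804 kg/s
Convert to t/h: multiply by 3.6
Capacity = 3510.2804 * 3.6
= 12637.0094 t/h

12637.0094 t/h


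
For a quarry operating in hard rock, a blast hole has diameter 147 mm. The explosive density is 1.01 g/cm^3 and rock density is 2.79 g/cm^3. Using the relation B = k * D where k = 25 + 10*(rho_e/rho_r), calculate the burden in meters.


First, compute k:
rho_e / rho_r = 1.01 / 2.79 = 0.3620071685
k = 25 + 10 * 0.3620071685 = 28.62007168
Then, compute burden:
B = k * D / 1000 = 28.62007168 * 147 / 1000
= 4207.150538 / 1000
= 4.2072 m

4.2072 m


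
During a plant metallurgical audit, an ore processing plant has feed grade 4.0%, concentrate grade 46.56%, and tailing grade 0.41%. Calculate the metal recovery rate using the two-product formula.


90.5473%

Using the two-product formula:
R = 100 * c * (f - t) / (f * (c - t))
Numerator = 100 * 46.56 * (4.0 - 0.41)
= 100 * 46.56 * 3.59
= 16715.04
Denominator = 4.0 * (46.56 - 0.41)
= 4.0 * 46.15
= 184.6
R = 16715.04 / 184.6
= 90.5473%


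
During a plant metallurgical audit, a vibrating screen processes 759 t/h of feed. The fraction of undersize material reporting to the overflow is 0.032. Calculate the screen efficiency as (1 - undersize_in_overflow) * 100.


96.8%

Screen efficiency = (1 - fraction of undersize in overflow) * 100
= (1 - 0.032) * 100
= 0.968 * 100
= 96.8%


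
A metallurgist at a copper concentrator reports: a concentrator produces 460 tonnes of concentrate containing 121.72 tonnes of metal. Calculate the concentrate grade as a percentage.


Grade = (metal in concentrate / concentrate mass) * 100
= (121.72 / 460) * 100
= 0.2646086957 * 100
= 26.4609%

26.4609%


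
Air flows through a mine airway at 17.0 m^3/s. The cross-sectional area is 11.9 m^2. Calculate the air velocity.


Velocity = flow rate / cross-sectional area
= 17.0 / 11.9
= 1.4286 m/s

1.4286 m/s


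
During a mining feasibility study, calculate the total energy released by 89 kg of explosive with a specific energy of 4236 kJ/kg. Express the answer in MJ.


377.004 MJ

Energy = mass * specific_energy / 1000
= 89 * 4236 / 1000
= 377004 / 1000
= 377.004 MJ


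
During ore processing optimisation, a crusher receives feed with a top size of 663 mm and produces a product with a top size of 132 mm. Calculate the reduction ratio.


Reduction ratio = feed size / product size
= 663 / 132
= 5.0227

5.0227


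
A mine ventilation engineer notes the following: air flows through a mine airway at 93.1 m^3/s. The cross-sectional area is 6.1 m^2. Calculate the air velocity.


15.2623 m/s

Velocity = flow rate / cross-sectional area
= 93.1 / 6.1
= 15.2623 m/s


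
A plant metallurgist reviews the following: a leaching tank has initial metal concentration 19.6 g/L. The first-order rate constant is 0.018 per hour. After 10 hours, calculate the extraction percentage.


16.473%

Compute the exponent:
-k * t = -0.018 * 10 = -0.18
Remaining concentration:
C = 19.6 * exp(-0.18)
= 19.6 * 0.8352702114
= 16.37129614 g/L
Extracted = 19.6 - 16.37129614 = 3.228703856 g/L
Extraction % = 3.228703856 / 19.6 * 100
= 16.473%


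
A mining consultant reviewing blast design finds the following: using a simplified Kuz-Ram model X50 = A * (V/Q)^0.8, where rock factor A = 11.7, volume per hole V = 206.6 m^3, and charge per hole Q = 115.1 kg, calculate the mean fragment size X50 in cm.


18.6823 cm

Compute V/Q:
V/Q = 206.6 / 115.1 = 1.794960904
Raise to the power 0.8:
(V/Q)^0.8 = 1.794960904^0.8 = 1.596775994
Multiply by A:
X50 = 11.7 * 1.596775994
= 18.6823 cm


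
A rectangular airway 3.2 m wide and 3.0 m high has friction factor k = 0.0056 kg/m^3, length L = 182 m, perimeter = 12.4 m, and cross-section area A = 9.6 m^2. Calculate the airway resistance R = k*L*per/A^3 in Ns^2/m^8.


0.0143 Ns^2/m^8

Compute the numerator:
k * L * per = 0.0056 * 182 * 12.4
= 12.63808
Compute the denominator:
A^3 = 9.6^3 = 884.736
Resistance:
R = 12.63808 / 884.736
= 0.0143 Ns^2/m^8


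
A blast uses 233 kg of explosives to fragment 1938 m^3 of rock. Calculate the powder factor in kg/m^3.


Powder factor = explosive mass / rock volume
= 233 / 1938
= 0.1202 kg/m^3

0.1202 kg/m^3


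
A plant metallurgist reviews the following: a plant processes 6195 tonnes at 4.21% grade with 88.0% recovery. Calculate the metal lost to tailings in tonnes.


31.2971 tonnes

Total metal in feed:
= 6195 * 4.21 / 100 = 260.8095 tonnes
Metal recovered:
= 260.8095 * 88.0 / 100 = 229.51236 tonnes
Metal lost to tailings:
= 260.8095 - 229.51236
= 31.2971 tonnes


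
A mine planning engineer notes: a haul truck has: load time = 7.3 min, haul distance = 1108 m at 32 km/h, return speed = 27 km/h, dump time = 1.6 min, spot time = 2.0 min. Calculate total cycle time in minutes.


Convert haul speed to m/min: 32 * 1000/60 = 533.3333333 m/min
Haul time = 1108 / 533.3333333 = 2.0775 min
Convert return speed to m/min: 27 * 1000/60 = 450 m/min
Return time = 1108 / 450 = 2.462222222 min
Total cycle time:
= 7.3 + 2.0775 + 1.6 + 2.462222222 + 2.0
= 15.4397 min

15.4397 min


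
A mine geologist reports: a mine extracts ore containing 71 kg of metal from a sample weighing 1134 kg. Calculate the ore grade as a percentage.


Ore grade = (metal mass / ore mass) * 100
= (71 / 1134) * 100
= 0.06261022928 * 100
= 6.261%

6.261%


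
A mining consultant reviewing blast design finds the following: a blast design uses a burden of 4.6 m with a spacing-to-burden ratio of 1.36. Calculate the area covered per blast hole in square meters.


First, find the spacing:
Spacing = burden * ratio = 4.6 * 1.36
= 6.256 m
Then, calculate the area:
Area = burden * spacing = 4.6 * 6.256
= 28.7776 m^2

28.7776 m^2


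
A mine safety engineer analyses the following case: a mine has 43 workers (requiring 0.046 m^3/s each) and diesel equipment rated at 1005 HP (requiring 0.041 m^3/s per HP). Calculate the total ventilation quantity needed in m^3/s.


43.183 m^3/s

Airflow for workers:
Q_people = 43 * 0.046 = 1.978 m^3/s
Airflow for diesel equipment:
Q_diesel = 1005 * 0.041 = 41.205 m^3/s
Total ventilation:
Q_total = 1.978 + 41.205
= 43.183 m^3/s


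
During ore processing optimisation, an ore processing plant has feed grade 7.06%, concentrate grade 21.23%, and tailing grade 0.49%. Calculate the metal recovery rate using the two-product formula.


95.2581%

Using the two-product formula:
R = 100 * c * (f - t) / (f * (c - t))
Numerator = 100 * 21.23 * (7.06 - 0.49)
= 100 * 21.23 * 6.57
= 13948.11
Denominator = 7.06 * (21.23 - 0.49)
= 7.06 * 20.74
= 146.4244
R = 13948.11 / 146.4244
= 95.2581%


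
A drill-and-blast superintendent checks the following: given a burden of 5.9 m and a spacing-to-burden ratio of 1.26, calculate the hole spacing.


Spacing = burden * ratio
= 5.9 * 1.26
= 7.434 m

7.434 m


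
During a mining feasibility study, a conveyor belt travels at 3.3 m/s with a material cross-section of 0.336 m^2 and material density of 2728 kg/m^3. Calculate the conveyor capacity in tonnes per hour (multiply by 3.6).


10889.303 t/h

Volumetric flow = speed * area
= 3.3 * 0.336 = 1.1088 m^3/s
Mass flow = volumetric * density
= 1.1088 * 2728 = 3024.8064 kg/s
Convert to t/h: multiply by 3.6
Capacity = 3024.8064 * 3.6
= 10889.303 t/h


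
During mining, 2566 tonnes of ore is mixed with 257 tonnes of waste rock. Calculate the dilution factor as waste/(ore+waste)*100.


Total material = ore + waste
= 2566 + 257 = 2823 tonnes
Dilution = waste / total * 100
= 257 / 2823 * 100
= 0.09103790294 * 100
= 9.1038%

9.1038%


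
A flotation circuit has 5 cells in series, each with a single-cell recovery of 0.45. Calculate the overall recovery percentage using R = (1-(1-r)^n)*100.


Complement of single-cell recovery:
1 - r = 1 - 0.45 = 0.55
Raise to power n:
(1 - r)^5 = 0.55^5 = 0.0503284375
Overall recovery:
R = (1 - 0.0503284375) * 100
= 94.9672%

94.9672%


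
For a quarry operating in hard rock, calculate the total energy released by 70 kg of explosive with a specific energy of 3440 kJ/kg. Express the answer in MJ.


240.8 MJ

Energy = mass * specific_energy / 1000
= 70 * 3440 / 1000
= 240800 / 1000
= 240.8 MJ


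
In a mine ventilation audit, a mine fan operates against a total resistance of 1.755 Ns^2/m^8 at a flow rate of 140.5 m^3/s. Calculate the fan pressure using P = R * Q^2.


Compute Q^2:
Q^2 = 140.5^2 = 19740.25
Compute pressure:
P = R * Q^2 = 1.755 * 19740.25
= 34644.1388 Pa

34644.1388 Pa


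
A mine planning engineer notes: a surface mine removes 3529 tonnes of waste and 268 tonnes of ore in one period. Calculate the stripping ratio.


13.1679

Stripping ratio = waste tonnage / ore tonnage
= 3529 / 268
= 13.1679


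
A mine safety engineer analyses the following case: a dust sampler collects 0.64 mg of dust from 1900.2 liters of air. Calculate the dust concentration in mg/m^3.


0.3368 mg/m^3

Convert liters to m^3: 1 m^3 = 1000 L
Concentration = mass / volume * 1000
= 0.64 / 1900.2 * 1000
= 0.0003368066519 * 1000
= 0.3368 mg/m^3


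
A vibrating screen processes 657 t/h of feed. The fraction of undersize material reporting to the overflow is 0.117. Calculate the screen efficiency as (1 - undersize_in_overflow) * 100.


88.3%

Screen efficiency = (1 - fraction of undersize in overflow) * 100
= (1 - 0.117) * 100
= 0.883 * 100
= 88.3%


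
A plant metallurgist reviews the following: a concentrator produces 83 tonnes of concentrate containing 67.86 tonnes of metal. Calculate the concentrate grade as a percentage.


Grade = (metal in concentrate / concentrate mass) * 100
= (67.86 / 83) * 100
= 0.8175903614 * 100
= 81.759%

81.759%


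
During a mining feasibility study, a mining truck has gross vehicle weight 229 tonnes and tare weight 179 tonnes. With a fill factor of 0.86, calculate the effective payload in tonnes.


43.0 tonnes

Maximum payload = gross - tare
= 229 - 179 = 50 tonnes
Effective payload = max payload * fill factor
= 50 * 0.86
= 43.0 tonnes


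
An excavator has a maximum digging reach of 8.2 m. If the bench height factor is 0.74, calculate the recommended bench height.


Bench height = reach * factor
= 8.2 * 0.74
= 6.068 m

6.068 m


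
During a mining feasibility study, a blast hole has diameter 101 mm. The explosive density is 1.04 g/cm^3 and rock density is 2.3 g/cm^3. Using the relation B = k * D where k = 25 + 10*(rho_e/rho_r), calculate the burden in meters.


First, compute k:
rho_e / rho_r = 1.04 / 2.3 = 0.452173913
k = 25 + 10 * 0.452173913 = 29.52173913
Then, compute burden:
B = k * D / 1000 = 29.52173913 * 101 / 1000
= 2981.695652 / 1000
= 2.9817 m

2.9817 m


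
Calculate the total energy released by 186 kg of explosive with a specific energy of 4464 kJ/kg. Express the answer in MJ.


Energy = mass * specific_energy / 1000
= 186 * 4464 / 1000
= 830304 / 1000
= 830.304 MJ

830.304 MJ


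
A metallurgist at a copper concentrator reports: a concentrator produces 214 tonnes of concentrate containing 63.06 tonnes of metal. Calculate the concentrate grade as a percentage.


Grade = (metal in concentrate / concentrate mass) * 100
= (63.06 / 214) * 100
= 0.2946728972 * 100
= 29.4673%

29.4673%


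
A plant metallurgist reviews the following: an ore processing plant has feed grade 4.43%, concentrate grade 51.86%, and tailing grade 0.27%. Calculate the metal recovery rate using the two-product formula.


Using the two-product formula:
R = 100 * c * (f - t) / (f * (c - t))
Numerator = 100 * 51.86 * (4.43 - 0.27)
= 100 * 51.86 * 4.16
= 21573.76
Denominator = 4.43 * (51.86 - 0.27)
= 4.43 * 51.59
= 228.5437
R = 21573.76 / 228.5437
= 94.3967%

94.3967%
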